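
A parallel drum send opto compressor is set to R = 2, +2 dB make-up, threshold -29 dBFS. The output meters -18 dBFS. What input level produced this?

Before make-up, the level was -18 − 2 = -20 dBFS.
That's 9 dB above the -29 dBFS threshold.
Input overshoot = R × output overshoot = 18 dB → input = -29 + 18 = -11 dBFS.

-11 dBFS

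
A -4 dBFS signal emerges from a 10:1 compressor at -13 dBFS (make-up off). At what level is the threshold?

Gain reduction = -4 − (-13) = 9 dB; output overshoot = GR / (R − 1) = 9 / 9 = 1 dB.
Threshold = output − output overshoot = -13 − 1 = -14 dBFS.

-14 dBFS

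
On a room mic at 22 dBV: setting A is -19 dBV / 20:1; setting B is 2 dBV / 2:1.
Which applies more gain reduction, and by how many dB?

A, by 28.95 dB

A: 41 dB over, compressed to 2.05 dB over, so 38.95 dB of GR.
B: 20 dB over, compressed to 10 dB over, so 10 dB of GR.
A reduces 28.95 dB more.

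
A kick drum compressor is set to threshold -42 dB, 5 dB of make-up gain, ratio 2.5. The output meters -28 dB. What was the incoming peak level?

-19.5 dB

Stripping the +5 dB make-up gives -33 dB at the gain stage.
That's 9 dB above the -42 dB threshold.
Before 2.5:1 compression the overshoot was 9 × 2.5 = 22.5 dB, so input = -42 + 22.5 = -19.5 dB.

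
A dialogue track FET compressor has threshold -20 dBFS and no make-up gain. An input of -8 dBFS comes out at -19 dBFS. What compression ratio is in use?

12:1

Input overshoot = -8 − (-20) = 12 dB; output overshoot = -19 − (-20) = 1 dB.
Ratio = 12 / 1 = 12.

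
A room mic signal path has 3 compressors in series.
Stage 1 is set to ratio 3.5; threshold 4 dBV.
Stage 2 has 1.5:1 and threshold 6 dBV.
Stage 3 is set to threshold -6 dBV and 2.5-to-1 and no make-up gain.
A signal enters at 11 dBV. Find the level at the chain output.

Stage 1: 11 dBV is 7 dB over 4 dBV; at 3.5:1 that becomes 2 dB over, giving 6 dBV.
Stage 2: below threshold (6 ≤ 6); passes unchanged; output 6 dBV.
Stage 3: 12 dB above -6 dBV, reduced 2.5:1 to 4.8 dB above → -1.2 dBV.

-1.2 dBV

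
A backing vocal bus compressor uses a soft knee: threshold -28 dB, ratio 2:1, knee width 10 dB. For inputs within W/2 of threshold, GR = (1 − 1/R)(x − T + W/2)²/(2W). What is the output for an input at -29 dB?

-29.4 dB

x − T + W/2 = -29 − (-28) + 5 = 4.
GR = (1 − 1/2) × 4² / 20 = 0.5 × 16 / 20 = 0.4 dB.
Output = -29 − 0.4 = -29.4 dB.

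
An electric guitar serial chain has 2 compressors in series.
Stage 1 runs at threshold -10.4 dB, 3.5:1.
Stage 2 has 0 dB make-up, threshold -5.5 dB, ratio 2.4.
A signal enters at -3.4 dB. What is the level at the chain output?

Stage 1: 7 dB above -10.4 dB, reduced 3.5:1 to 2 dB above → -8.4 dB.
Stage 2: below threshold (-8.4 ≤ -5.5); passes unchanged; output -8.4 dB.

-8.4 dB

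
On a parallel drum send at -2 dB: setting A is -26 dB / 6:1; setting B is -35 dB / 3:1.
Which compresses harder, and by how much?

B, by 2 dB

A: GR = 24 − 24/6 = 20 dB.
B: GR = 33 − 33/3 = 22 dB.
B applies 2 dB more gain reduction.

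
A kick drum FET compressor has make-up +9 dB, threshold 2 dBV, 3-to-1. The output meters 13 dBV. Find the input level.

Before make-up, the level was 13 − 9 = 4 dBV.
Post-compression overshoot = 4 − 2 = 2 dB.
Before 3:1 compression the overshoot was 2 × 3 = 6 dB, so input = 2 + 6 = 8 dBV.

8 dBV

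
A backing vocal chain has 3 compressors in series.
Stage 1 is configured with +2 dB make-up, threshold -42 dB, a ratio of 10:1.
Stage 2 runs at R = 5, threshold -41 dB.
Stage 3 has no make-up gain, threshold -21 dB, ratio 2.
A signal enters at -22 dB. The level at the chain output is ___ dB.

-40.4 dB

Stage 1: 20 dB above -42 dB, reduced 10:1 to 2 dB above → -40 dB; +2 dB make-up → -38 dB.
Stage 2: 3 dB above -41 dB, reduced 5:1 to 0.6 dB above → -40.4 dB.
Stage 3: below threshold (-40.4 ≤ -21); passes unchanged; output -40.4 dB.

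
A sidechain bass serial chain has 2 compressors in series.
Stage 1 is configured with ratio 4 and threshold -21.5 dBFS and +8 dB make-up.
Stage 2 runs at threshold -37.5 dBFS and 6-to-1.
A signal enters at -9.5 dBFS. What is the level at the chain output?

-33 dBFS

Stage 1: -9.5 dBFS is 12 dB over -21.5 dBFS; at 4:1 that becomes 3 dB over, giving -18.5 dBFS; +8 dB make-up → -10.5 dBFS.
Stage 2: overshoot 27 dB → 27/6 = 4.5 dB → -33 dBFS.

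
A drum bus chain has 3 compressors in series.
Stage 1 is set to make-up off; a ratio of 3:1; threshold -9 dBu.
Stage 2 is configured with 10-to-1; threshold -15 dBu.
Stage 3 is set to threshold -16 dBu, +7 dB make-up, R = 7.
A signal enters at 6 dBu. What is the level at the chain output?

Stage 1: 6 dBu is 15 dB over -9 dBu; at 3:1 that becomes 5 dB over, giving -4 dBu.
Stage 2: 11 dB above -15 dBu, reduced 10:1 to 1.1 dB above → -13.9 dBu.
Stage 3: 2.1 dB above -16 dBu, reduced 7:1 to 0.3 dB above → -15.7 dBu; +7 dB make-up → -8.7 dBu.

-8.7 dBu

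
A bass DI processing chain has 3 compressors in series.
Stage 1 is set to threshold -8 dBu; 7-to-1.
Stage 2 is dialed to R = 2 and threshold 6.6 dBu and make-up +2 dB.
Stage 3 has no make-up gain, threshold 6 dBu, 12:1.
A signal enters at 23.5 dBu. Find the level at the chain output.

-1.5 dBu

Stage 1: 31.5 dB above -8 dBu, reduced 7:1 to 4.5 dB above → -3.5 dBu.
Stage 2: -3.5 dBu ≤ 6.6 dBu, so stage 2 doesn't engage; make-up brings it to -1.5 dBu.
Stage 3: -1.5 dBu ≤ 6 dBu, so stage 3 doesn't engage; output -1.5 dBu.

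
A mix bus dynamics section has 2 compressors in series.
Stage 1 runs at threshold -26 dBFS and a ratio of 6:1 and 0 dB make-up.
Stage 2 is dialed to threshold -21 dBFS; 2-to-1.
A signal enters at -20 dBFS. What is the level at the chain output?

-25 dBFS

Stage 1: overshoot 6 dB → 6/6 = 1 dB → -25 dBFS.
Stage 2: -25 dBFS is at or below the -21 dBFS threshold — no compression; output -25 dBFS.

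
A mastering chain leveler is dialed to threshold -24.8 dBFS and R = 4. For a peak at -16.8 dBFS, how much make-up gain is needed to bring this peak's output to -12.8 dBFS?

The peak compresses to -24.8 + 8/4 = -22.8 dBFS.
To reach -12.8 dBFS requires -12.8 − (-22.8) = 10 dB of make-up.

10 dB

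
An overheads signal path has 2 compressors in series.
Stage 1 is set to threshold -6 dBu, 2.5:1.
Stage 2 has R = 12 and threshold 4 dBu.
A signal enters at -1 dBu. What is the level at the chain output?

Stage 1: overshoot 5 dB → 5/2.5 = 2 dB → -4 dBu.
Stage 2: -4 dBu is at or below the 4 dBu threshold — no compression; output -4 dBu.

-4 dBu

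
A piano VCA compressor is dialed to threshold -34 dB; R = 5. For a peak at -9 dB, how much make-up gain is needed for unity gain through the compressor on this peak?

Overshoot 25 dB → 25/5 = 5 dB after compression, so the compressed level is -34 + 5 = -29 dB.
Make-up = target − compressed = -9 − (-29) = 20 dB.

20 dB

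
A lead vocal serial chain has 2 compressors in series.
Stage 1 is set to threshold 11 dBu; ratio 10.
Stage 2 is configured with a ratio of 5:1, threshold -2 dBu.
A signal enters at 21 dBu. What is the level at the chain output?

0.8 dBu

Stage 1: 10 dB above 11 dBu, reduced 10:1 to 1 dB above → 12 dBu.
Stage 2: overshoot 14 dB → 14/5 = 2.8 dB → 0.8 dBu.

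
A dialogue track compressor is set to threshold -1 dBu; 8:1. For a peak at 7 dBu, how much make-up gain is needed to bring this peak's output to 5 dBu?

5 dB

The peak compresses to -1 + 8/8 = 0 dBu.
To reach 5 dBu requires 5 − 0 = 5 dB of make-up.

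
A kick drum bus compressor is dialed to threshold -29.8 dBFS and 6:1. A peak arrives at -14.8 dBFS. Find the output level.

-14.8 dBFS sits 15 dB over threshold.
6:1 compression reduces that to 15/6 = 2.5 dB over.
That puts the output at -27.3 dBFS.

-27.3 dBFS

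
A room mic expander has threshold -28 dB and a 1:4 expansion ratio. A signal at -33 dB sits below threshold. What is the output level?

The input is 5 dB below the -28 dB threshold.
A 1:4 expander multiplies undershoot by 4: 5 × 4 = 20 dB below threshold.
Output = -28 − 20 = -48 dB.

-48 dB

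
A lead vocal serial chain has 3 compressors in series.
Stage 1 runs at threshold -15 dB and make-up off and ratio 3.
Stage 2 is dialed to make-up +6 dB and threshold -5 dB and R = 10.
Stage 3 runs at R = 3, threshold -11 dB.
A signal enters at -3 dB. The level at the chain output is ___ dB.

Stage 1: -3 dB is 12 dB over -15 dB; at 3:1 that becomes 4 dB over, giving -11 dB.
Stage 2: below threshold (-11 ≤ -5); passes unchanged; make-up brings it to -5 dB.
Stage 3: 6 dB above -11 dB, reduced 3:1 to 2 dB above → -9 dB.

-9 dB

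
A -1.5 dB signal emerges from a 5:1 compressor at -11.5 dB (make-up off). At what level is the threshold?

Input is 12.5 dB above T (since output overshoot × R = input overshoot: (-11.5 − T)·5 = -1.5 − T gives T = -14 dB).
Check: -14 + (-1.5 − (-14))/5 = -14 + 2.5 = -11.5 dB. ✓

-14 dB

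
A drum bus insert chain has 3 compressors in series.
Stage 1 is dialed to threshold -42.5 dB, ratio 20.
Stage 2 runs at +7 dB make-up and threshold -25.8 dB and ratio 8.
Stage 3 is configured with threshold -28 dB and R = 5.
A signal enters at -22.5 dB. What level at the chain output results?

-34.5 dB

Stage 1: 20 dB above -42.5 dB, reduced 20:1 to 1 dB above → -41.5 dB.
Stage 2: -41.5 dB is at or below the -25.8 dB threshold — no compression; make-up brings it to -34.5 dB.
Stage 3: -34.5 dB ≤ -28 dB, so stage 3 doesn't engage; output -34.5 dB.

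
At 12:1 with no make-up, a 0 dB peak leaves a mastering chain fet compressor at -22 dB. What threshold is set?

-24 dB

Input is 24 dB above T (since output overshoot × R = input overshoot: (-22 − T)·12 = 0 − T gives T = -24 dB).
Check: -24 + (0 − (-24))/12 = -24 + 2 = -22 dB. ✓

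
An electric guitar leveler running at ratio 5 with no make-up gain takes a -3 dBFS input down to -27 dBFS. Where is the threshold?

-33 dBFS

Let T be the threshold. Output overshoot = (input overshoot)/R, so -27 − T = (-3 − T)/5.
5·(-27 − T) = -3 − T → 4·T = -135 − (-3) = -132.
T = -132/4 = -33 dBFS.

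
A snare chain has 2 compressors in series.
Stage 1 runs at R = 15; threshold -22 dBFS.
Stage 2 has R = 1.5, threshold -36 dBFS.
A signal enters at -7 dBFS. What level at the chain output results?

-26 dBFS

Stage 1: 15 dB above -22 dBFS, reduced 15:1 to 1 dB above → -21 dBFS.
Stage 2: overshoot 15 dB → 15/1.5 = 10 dB → -26 dBFS.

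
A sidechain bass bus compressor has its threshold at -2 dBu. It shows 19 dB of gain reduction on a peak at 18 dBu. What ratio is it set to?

Input overshoot = 18 − (-2) = 20 dB.
Output overshoot = 20 − 19 = 1 dB.
Ratio = input overshoot / output overshoot = 20 / 1 = 20.

20:1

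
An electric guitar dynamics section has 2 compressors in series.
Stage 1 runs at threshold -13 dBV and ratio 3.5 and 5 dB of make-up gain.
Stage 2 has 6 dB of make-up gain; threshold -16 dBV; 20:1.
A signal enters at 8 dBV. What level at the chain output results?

Stage 1: 21 dB above -13 dBV, reduced 3.5:1 to 6 dB above → -7 dBV; +5 dB make-up → -2 dBV.
Stage 2: overshoot 14 dB → 14/20 = 0.7 dB → -15.3 dBV; +6 dB make-up → -9.3 dBV.

-9.3 dBV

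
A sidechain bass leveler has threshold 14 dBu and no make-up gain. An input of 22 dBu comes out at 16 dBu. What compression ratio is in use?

Input overshoot = 22 − 14 = 8 dB; output overshoot = 16 − 14 = 2 dB.
Ratio = 8 / 2 = 4.

4:1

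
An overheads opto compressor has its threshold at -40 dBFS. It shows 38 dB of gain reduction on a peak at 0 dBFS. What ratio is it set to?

20:1

Input overshoot = 0 − (-40) = 40 dB.
Output overshoot = 40 − 38 = 2 dB.
Ratio = input overshoot / output overshoot = 40 / 2 = 20.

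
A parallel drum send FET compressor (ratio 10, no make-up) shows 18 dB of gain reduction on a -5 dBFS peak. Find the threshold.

-25 dBFS

Input is 20 dB above T (since output overshoot × R = input overshoot: (-23 − T)·10 = -5 − T gives T = -25 dBFS).
Check: -25 + (-5 − (-25))/10 = -25 + 2 = -23 dBFS. ✓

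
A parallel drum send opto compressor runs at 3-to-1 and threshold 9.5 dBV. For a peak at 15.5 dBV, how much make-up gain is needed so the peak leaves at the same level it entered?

4 dB

Without make-up, output = threshold + overshoot/3 = 9.5 + 2 = 11.5 dBV.
Gap to target: 4 dB.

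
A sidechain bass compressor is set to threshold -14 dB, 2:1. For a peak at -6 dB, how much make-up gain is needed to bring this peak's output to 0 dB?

Overshoot 8 dB → 8/2 = 4 dB after compression, so the compressed level is -14 + 4 = -10 dB.
Make-up = target − compressed = 0 − (-10) = 10 dB.

10 dB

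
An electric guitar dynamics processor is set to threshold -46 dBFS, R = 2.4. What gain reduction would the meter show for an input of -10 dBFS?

The signal is 36 dB above threshold.
A 2.4:1 ratio leaves 15 dB of that excess.
GR = overshoot in − overshoot out = 36 − 15 = 21 dB.

21 dB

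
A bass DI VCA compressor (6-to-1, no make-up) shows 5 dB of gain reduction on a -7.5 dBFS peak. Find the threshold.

-13.5 dBFS

Let T be the threshold. Output overshoot = (input overshoot)/R, so -12.5 − T = (-7.5 − T)/6.
6·(-12.5 − T) = -7.5 − T → 5·T = -75 − (-7.5) = -67.5.
T = -67.5/5 = -13.5 dBFS.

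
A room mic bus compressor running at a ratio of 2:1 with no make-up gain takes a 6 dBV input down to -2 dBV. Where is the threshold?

-10 dBV

Gain reduction = 6 − (-2) = 8 dB; output overshoot = GR / (R − 1) = 8 / 1 = 8 dB.
Threshold = output − output overshoot = -2 − 8 = -10 dBV.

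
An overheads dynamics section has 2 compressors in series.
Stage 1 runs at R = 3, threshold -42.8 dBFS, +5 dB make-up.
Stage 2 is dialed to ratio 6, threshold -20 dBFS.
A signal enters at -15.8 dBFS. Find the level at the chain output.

-28.8 dBFS

Stage 1: -15.8 dBFS is 27 dB over -42.8 dBFS; at 3:1 that becomes 9 dB over, giving -33.8 dBFS; +5 dB make-up → -28.8 dBFS.
Stage 2: -28.8 dBFS is at or below the -20 dBFS threshold — no compression; output -28.8 dBFS.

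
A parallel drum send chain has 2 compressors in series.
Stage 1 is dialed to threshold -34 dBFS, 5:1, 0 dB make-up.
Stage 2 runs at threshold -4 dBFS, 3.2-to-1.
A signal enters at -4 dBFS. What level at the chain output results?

Stage 1: 30 dB above -34 dBFS, reduced 5:1 to 6 dB above → -28 dBFS.
Stage 2: below threshold (-28 ≤ -4); passes unchanged; output -28 dBFS.

-28 dBFS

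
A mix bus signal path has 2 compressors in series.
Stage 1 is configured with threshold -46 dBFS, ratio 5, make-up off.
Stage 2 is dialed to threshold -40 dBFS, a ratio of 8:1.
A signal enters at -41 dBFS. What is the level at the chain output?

Stage 1: overshoot 5 dB → 5/5 = 1 dB → -45 dBFS.
Stage 2: below threshold (-45 ≤ -40); passes unchanged; output -45 dBFS.

-45 dBFS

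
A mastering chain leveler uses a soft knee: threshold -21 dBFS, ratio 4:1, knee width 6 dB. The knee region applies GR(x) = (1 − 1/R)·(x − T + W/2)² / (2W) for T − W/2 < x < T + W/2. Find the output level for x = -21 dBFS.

x − T + W/2 = -21 − (-21) + 3 = 3.
GR = (1 − 1/4) × 3² / 12 = 0.75 × 9 / 12 = 0.5625 dB.
Output = -21 − 0.5625 = -21.5625 dBFS.

-21.5625 dBFS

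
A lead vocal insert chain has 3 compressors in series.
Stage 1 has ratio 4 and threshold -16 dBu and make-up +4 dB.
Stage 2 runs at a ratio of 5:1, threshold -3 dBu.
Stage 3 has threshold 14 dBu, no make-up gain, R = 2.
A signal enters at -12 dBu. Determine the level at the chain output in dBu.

-11 dBu

Stage 1: overshoot 4 dB → 4/4 = 1 dB → -15 dBu; +4 dB make-up → -11 dBu.
Stage 2: below threshold (-11 ≤ -3); passes unchanged; output -11 dBu.
Stage 3: -11 dBu is at or below the 14 dBu threshold — no compression; output -11 dBu.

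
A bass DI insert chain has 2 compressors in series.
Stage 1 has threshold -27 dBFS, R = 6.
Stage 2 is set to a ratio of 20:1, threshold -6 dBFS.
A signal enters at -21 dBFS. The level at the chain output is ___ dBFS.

Stage 1: overshoot 6 dB → 6/6 = 1 dB → -26 dBFS.
Stage 2: -26 dBFS is at or below the -6 dBFS threshold — no compression; output -26 dBFS.

-26 dBFS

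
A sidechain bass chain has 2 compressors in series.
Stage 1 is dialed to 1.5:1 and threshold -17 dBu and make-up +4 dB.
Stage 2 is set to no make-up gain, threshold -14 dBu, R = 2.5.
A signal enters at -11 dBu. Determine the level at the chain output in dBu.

Stage 1: overshoot 6 dB → 6/1.5 = 4 dB → -13 dBu; +4 dB make-up → -9 dBu.
Stage 2: overshoot 5 dB → 5/2.5 = 2 dB → -12 dBu.

-12 dBu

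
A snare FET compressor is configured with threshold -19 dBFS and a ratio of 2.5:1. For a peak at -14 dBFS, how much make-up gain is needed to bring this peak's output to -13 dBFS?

Without make-up, output = threshold + overshoot/2.5 = -19 + 2 = -17 dBFS.
Gap to target: 4 dB.

4 dB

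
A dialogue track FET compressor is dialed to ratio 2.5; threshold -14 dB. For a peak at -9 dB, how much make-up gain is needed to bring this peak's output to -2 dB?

Without make-up, output = threshold + overshoot/2.5 = -14 + 2 = -12 dB.
Gap to target: 10 dB.

10 dB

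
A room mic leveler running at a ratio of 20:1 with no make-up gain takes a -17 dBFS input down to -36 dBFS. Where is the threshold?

-37 dBFS

Let T be the threshold. Output overshoot = (input overshoot)/R, so -36 − T = (-17 − T)/20.
20·(-36 − T) = -17 − T → 19·T = -720 − (-17) = -703.
T = -703/19 = -37 dBFS.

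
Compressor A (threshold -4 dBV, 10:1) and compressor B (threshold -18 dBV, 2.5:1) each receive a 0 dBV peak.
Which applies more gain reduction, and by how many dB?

B, by 7.2 dB

A: GR = 4 − 4/10 = 3.6 dB.
B: GR = 18 − 18/2.5 = 10.8 dB.
B applies 7.2 dB more gain reduction.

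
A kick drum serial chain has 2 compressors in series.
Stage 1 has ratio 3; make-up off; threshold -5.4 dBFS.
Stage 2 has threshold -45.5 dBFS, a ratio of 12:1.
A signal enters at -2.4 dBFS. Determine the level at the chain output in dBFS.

Stage 1: -2.4 dBFS is 3 dB over -5.4 dBFS; at 3:1 that becomes 1 dB over, giving -4.4 dBFS.
Stage 2: -4.4 dBFS is 41.1 dB over -45.5 dBFS; at 12:1 that becomes 3.425 dB over, giving -42.075 dBFS.

-42.075 dBFS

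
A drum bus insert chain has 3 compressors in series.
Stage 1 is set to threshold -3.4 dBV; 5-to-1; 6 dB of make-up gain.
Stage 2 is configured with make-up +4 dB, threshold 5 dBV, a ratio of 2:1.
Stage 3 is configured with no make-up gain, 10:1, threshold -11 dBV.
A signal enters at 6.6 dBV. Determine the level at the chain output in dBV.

Stage 1: 10 dB above -3.4 dBV, reduced 5:1 to 2 dB above → -1.4 dBV; +6 dB make-up → 4.6 dBV.
Stage 2: 4.6 dBV is at or below the 5 dBV threshold — no compression; make-up brings it to 8.6 dBV.
Stage 3: overshoot 19.6 dB → 19.6/10 = 1.96 dB → -9.04 dBV.

-9.04 dBV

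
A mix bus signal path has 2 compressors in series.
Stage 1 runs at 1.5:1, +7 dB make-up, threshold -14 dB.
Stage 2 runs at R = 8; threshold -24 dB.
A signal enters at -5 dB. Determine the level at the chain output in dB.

-21.125 dB

Stage 1: 9 dB above -14 dB, reduced 1.5:1 to 6 dB above → -8 dB; +7 dB make-up → -1 dB.
Stage 2: -1 dB is 23 dB over -24 dB; at 8:1 that becomes 2.875 dB over, giving -21.125 dB.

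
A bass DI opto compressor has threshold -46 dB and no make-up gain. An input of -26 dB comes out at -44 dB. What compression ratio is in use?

Input overshoot = -26 − (-46) = 20 dB; output overshoot = -44 − (-46) = 2 dB.
Ratio = 20 / 2 = 10.

10:1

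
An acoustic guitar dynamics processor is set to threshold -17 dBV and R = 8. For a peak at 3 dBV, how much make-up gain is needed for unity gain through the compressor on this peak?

Overshoot 20 dB → 20/8 = 2.5 dB after compression, so the compressed level is -17 + 2.5 = -14.5 dBV.
Make-up = target − compressed = 3 − (-14.5) = 17.5 dB.

17.5 dB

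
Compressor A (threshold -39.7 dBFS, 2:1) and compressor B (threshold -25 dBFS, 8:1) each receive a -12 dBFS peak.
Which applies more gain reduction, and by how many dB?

A, by 2.475 dB

A: overshoot 27.7 dB → output overshoot 13.85 dB → GR 13.85 dB.
B: overshoot 13 dB → output overshoot 1.625 dB → GR 11.375 dB.
A reduces 2.475 dB more.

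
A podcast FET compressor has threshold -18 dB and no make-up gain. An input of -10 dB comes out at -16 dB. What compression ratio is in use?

4:1

Input overshoot = -10 − (-18) = 8 dB; output overshoot = -16 − (-18) = 2 dB.
Ratio = 8 / 2 = 4.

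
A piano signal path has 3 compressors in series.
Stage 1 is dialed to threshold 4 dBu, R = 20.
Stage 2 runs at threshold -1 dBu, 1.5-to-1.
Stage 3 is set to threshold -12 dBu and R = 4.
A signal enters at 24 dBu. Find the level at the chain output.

-8.25 dBu

Stage 1: 20 dB above 4 dBu, reduced 20:1 to 1 dB above → 5 dBu.
Stage 2: overshoot 6 dB → 6/1.5 = 4 dB → 3 dBu.
Stage 3: 3 dBu is 15 dB over -12 dBu; at 4:1 that becomes 3.75 dB over, giving -8.25 dBu.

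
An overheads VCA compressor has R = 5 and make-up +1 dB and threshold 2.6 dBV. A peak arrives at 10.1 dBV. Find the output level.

10.1 dBV sits 7.5 dB over threshold.
At 5:1 the overshoot is divided by 5, leaving 1.5 dB above threshold.
That puts the output at 4.1 dBV; make-up adds 1 dB, giving 5.1 dBV.

5.1 dBV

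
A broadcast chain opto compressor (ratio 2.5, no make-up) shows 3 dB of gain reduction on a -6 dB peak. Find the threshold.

-11 dB

Gain reduction = -6 − (-9) = 3 dB; output overshoot = GR / (R − 1) = 3 / 1.5 = 2 dB.
Threshold = output − output overshoot = -9 − 2 = -11 dB.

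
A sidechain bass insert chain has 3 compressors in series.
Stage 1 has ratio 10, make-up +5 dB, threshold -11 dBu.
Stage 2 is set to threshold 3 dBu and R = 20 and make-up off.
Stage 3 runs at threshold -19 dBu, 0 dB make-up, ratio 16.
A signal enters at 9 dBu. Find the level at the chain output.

Stage 1: 9 dBu is 20 dB over -11 dBu; at 10:1 that becomes 2 dB over, giving -9 dBu; +5 dB make-up → -4 dBu.
Stage 2: -4 dBu ≤ 3 dBu, so stage 2 doesn't engage; output -4 dBu.
Stage 3: overshoot 15 dB → 15/16 = 0.9375 dB → -18.0625 dBu.

-18.0625 dBu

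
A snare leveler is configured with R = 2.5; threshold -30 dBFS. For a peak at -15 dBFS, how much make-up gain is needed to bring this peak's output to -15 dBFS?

The peak compresses to -30 + 15/2.5 = -24 dBFS.
To reach -15 dBFS requires -15 − (-24) = 9 dB of make-up.

9 dB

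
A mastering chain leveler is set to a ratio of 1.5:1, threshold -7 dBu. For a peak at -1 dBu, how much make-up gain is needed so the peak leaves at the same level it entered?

Overshoot 6 dB → 6/1.5 = 4 dB after compression, so the compressed level is -7 + 4 = -3 dBu.
Make-up = target − compressed = -1 − (-3) = 2 dB.

2 dB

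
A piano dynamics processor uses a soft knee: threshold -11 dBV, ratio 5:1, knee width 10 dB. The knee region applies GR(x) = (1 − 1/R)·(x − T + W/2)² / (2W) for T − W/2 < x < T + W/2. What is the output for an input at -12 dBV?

-12.64 dBV

x − T + W/2 = -12 − (-11) + 5 = 4.
GR = (1 − 1/5) × 4² / 20 = 0.8 × 16 / 20 = 0.64 dB.
Output = -12 − 0.64 = -12.64 dBV.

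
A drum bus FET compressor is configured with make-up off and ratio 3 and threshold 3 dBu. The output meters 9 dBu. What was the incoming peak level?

21 dBu

Post-compression overshoot = 9 − 3 = 6 dB.
Input overshoot = R × output overshoot = 18 dB → input = 3 + 18 = 21 dBu.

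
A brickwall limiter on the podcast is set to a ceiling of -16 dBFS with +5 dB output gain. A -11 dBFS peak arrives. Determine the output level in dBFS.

-11 dBFS

The limiter clamps the peak to its -16 dBFS ceiling.
Output gain then adds 5 dB: -16 + 5 = -11 dBFS.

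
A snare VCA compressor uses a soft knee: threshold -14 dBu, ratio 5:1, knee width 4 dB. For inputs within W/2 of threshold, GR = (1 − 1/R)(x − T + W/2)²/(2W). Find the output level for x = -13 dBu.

x − T + W/2 = -13 − (-14) + 2 = 3.
GR = (1 − 1/5) × 3² / 8 = 0.8 × 9 / 8 = 0.9 dB.
Output = -13 − 0.9 = -13.9 dBu.

-13.9 dBu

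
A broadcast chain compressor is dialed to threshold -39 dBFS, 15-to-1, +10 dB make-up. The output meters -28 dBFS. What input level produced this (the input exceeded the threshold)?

Stripping the +10 dB make-up gives -38 dBFS at the gain stage.
That's 1 dB above the -39 dBFS threshold.
Before 15:1 compression the overshoot was 1 × 15 = 15 dB, so input = -39 + 15 = -24 dBFS.

-24 dBFS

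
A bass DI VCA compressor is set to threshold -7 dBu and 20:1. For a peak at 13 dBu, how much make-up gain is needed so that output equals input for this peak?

19 dB

Without make-up, output = threshold + overshoot/20 = -7 + 1 = -6 dBu.
Gap to target: 19 dB.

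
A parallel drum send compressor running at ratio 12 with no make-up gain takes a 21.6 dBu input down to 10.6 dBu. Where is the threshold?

Let T be the threshold. Output overshoot = (input overshoot)/R, so 10.6 − T = (21.6 − T)/12.
12·(10.6 − T) = 21.6 − T → 11·T = 127.2 − 21.6 = 105.6.
T = 105.6/11 = 9.6 dBu.

9.6 dBu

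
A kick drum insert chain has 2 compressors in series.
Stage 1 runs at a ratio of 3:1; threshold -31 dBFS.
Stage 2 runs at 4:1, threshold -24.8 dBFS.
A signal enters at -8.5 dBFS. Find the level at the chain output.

-24.475 dBFS

Stage 1: overshoot 22.5 dB → 22.5/3 = 7.5 dB → -23.5 dBFS.
Stage 2: 1.3 dB above -24.8 dBFS, reduced 4:1 to 0.325 dB above → -24.475 dBFS.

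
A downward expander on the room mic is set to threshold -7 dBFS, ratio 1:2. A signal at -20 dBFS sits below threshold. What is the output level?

-33 dBFS

Below threshold, a 1:2 expander applies gain = (2−1)×(T − x) of attenuation.
(2−1) × 13 = 13 dB, so output = -20 − 13 = -33 dBFS.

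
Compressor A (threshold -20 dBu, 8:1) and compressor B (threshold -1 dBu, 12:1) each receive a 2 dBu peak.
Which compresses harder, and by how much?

A, by 16.5 dB

A: GR = 22 − 22/8 = 19.25 dB.
B: GR = 3 − 3/12 = 2.75 dB.
Difference: 16.5 dB in favour of A.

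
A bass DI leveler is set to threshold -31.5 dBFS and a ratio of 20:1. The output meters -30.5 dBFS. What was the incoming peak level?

-11.5 dBFS

Post-compression overshoot = -30.5 − (-31.5) = 1 dB.
Undo the ratio: input overshoot = 1 × 20 = 20 dB, giving input = -11.5 dBFS.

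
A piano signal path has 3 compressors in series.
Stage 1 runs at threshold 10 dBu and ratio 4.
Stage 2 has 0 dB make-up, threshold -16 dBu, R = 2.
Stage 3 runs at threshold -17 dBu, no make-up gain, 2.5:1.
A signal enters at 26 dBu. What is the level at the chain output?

-10.6 dBu

Stage 1: overshoot 16 dB → 16/4 = 4 dB → 14 dBu.
Stage 2: 14 dBu is 30 dB over -16 dBu; at 2:1 that becomes 15 dB over, giving -1 dBu.
Stage 3: overshoot 16 dB → 16/2.5 = 6.4 dB → -10.6 dBu.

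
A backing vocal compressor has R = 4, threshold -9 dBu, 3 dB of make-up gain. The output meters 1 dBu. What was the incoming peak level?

Remove make-up: 1 − 3 = -2 dBu.
Post-compression overshoot = -2 − (-9) = 7 dB.
Undo the ratio: input overshoot = 7 × 4 = 28 dB, giving input = 19 dBu.

19 dBu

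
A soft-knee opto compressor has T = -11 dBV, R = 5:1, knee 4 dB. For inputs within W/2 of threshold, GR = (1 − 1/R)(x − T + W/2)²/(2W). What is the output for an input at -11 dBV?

x − T + W/2 = -11 − (-11) + 2 = 2.
GR = (1 − 1/5) × 2² / 8 = 0.8 × 4 / 8 = 0.4 dB.
Output = -11 − 0.4 = -11.4 dBV.

-11.4 dBV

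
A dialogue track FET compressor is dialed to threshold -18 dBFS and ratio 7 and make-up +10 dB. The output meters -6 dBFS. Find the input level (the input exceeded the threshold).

-4 dBFS

Before make-up, the level was -6 − 10 = -16 dBFS.
That's 2 dB above the -18 dBFS threshold.
Input overshoot = R × output overshoot = 14 dB → input = -18 + 14 = -4 dBFS.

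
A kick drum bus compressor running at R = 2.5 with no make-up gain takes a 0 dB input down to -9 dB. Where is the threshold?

Let T be the threshold. Output overshoot = (input overshoot)/R, so -9 − T = (0 − T)/2.5.
2.5·(-9 − T) = 0 − T → 1.5·T = -22.5 − 0 = -22.5.
T = -22.5/1.5 = -15 dB.

-15 dB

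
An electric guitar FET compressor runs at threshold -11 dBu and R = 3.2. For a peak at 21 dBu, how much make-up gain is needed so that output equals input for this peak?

22 dB

Overshoot 32 dB → 32/3.2 = 10 dB after compression, so the compressed level is -11 + 10 = -1 dBu.
Make-up = target − compressed = 21 − (-1) = 22 dB.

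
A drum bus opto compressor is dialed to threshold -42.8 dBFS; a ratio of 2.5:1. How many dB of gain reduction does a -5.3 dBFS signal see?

22.5 dB

The signal is 37.5 dB above threshold.
A 2.5:1 ratio leaves 15 dB of that excess.
Gain reduction = 37.5 − 15 = 22.5 dB.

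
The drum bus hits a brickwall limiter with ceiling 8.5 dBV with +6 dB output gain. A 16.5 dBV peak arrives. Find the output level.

14.5 dBV

The limiter clamps the peak to its 8.5 dBV ceiling.
Output gain then adds 6 dB: 8.5 + 6 = 14.5 dBV.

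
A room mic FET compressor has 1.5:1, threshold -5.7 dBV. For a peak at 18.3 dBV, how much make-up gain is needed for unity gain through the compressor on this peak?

8 dB

The peak compresses to -5.7 + 24/1.5 = 10.3 dBV.
To reach 18.3 dBV requires 18.3 − 10.3 = 8 dB of make-up.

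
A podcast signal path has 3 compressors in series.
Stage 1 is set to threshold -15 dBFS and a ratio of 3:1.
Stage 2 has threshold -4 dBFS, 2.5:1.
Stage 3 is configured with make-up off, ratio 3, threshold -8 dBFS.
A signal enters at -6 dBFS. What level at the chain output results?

-12 dBFS

Stage 1: 9 dB above -15 dBFS, reduced 3:1 to 3 dB above → -12 dBFS.
Stage 2: below threshold (-12 ≤ -4); passes unchanged; output -12 dBFS.
Stage 3: -12 dBFS is at or below the -8 dBFS threshold — no compression; output -12 dBFS.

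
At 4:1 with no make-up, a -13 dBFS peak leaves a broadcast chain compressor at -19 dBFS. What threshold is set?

-21 dBFS

Let T be the threshold. Output overshoot = (input overshoot)/R, so -19 − T = (-13 − T)/4.
4·(-19 − T) = -13 − T → 3·T = -76 − (-13) = -63.
T = -63/3 = -21 dBFS.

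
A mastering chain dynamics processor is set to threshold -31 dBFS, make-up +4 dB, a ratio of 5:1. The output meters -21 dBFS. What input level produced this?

-1 dBFS

Stripping the +4 dB make-up gives -25 dBFS at the gain stage.
The compressed level sits -25 − (-31) = 6 dB over threshold.
Before 5:1 compression the overshoot was 6 × 5 = 30 dB, so input = -31 + 30 = -1 dBFS.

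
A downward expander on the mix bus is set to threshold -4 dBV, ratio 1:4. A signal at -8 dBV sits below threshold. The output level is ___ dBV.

Undershoot = (-4) − (-8) = 4 dB.
At 1:4, that expands to 16 dB under threshold.
Output = -4 − 16 = -20 dBV.

-20 dBV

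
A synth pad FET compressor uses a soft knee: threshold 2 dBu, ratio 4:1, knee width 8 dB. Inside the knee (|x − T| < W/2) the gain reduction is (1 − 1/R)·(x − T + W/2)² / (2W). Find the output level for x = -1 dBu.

-1.046875 dBu

x − T + W/2 = -1 − 2 + 4 = 1.
GR = (1 − 1/4) × 1² / 16 = 0.75 × 1 / 16 = 0.046875 dB.
Output = -1 − 0.046875 = -1.046875 dBu.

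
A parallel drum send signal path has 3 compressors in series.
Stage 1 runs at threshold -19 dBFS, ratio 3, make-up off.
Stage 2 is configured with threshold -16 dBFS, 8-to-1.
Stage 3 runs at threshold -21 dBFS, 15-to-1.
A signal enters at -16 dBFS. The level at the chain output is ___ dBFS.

-20.8 dBFS

Stage 1: -16 dBFS is 3 dB over -19 dBFS; at 3:1 that becomes 1 dB over, giving -18 dBFS.
Stage 2: -18 dBFS is at or below the -16 dBFS threshold — no compression; output -18 dBFS.
Stage 3: 3 dB above -21 dBFS, reduced 15:1 to 0.2 dB above → -20.8 dBFS.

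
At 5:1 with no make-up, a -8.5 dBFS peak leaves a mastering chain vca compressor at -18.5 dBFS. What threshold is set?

-21 dBFS

Gain reduction = -8.5 − (-18.5) = 10 dB; output overshoot = GR / (R − 1) = 10 / 4 = 2.5 dB.
Threshold = output − output overshoot = -18.5 − 2.5 = -21 dBFS.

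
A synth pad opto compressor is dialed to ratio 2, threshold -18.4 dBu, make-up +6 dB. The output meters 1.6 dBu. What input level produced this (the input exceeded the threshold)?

9.6 dBu

Before make-up, the level was 1.6 − 6 = -4.4 dBu.
Post-compression overshoot = -4.4 − (-18.4) = 14 dB.
Undo the ratio: input overshoot = 14 × 2 = 28 dB, giving input = 9.6 dBu.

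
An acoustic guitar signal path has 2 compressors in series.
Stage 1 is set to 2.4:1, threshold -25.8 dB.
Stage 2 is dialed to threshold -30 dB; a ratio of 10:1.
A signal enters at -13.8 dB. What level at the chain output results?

-29.08 dB

Stage 1: overshoot 12 dB → 12/2.4 = 5 dB → -20.8 dB.
Stage 2: -20.8 dB is 9.2 dB over -30 dB; at 10:1 that becomes 0.92 dB over, giving -29.08 dB.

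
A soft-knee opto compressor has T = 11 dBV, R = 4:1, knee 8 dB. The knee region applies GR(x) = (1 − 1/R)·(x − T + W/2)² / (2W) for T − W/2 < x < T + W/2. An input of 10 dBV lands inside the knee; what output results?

9.578125 dBV

x − T + W/2 = 10 − 11 + 4 = 3.
GR = (1 − 1/4) × 3² / 16 = 0.75 × 9 / 16 = 0.421875 dB.
Output = 10 − 0.421875 = 9.578125 dBV.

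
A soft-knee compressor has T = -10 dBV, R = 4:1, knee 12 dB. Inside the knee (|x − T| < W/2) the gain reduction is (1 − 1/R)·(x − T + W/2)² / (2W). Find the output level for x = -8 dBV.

x − T + W/2 = -8 − (-10) + 6 = 8.
GR = (1 − 1/4) × 8² / 24 = 0.75 × 64 / 24 = 2 dB.
Output = -8 − 2 = -10 dBV.

-10 dBV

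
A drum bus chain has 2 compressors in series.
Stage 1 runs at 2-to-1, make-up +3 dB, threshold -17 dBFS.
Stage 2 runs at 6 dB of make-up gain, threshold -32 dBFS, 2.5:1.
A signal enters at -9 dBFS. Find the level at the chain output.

Stage 1: overshoot 8 dB → 8/2 = 4 dB → -13 dBFS; +3 dB make-up → -10 dBFS.
Stage 2: overshoot 22 dB → 22/2.5 = 8.8 dB → -23.2 dBFS; +6 dB make-up → -17.2 dBFS.

-17.2 dBFS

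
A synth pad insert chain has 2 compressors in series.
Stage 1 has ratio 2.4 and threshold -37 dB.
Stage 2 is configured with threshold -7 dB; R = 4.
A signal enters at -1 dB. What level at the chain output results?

-22 dB

Stage 1: overshoot 36 dB → 36/2.4 = 15 dB → -22 dB.
Stage 2: -22 dB is at or below the -7 dB threshold — no compression; output -22 dB.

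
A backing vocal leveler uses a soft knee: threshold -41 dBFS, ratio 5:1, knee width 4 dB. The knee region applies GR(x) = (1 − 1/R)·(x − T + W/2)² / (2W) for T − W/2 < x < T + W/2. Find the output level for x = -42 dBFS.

x − T + W/2 = -42 − (-41) + 2 = 1.
GR = (1 − 1/5) × 1² / 8 = 0.8 × 1 / 8 = 0.1 dB.
Output = -42 − 0.1 = -42.1 dBFS.

-42.1 dBFS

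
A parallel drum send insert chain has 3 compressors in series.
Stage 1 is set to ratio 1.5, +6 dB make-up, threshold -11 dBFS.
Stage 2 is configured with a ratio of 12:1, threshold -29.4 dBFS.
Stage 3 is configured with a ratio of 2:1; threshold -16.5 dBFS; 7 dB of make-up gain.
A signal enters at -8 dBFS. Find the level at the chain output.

Stage 1: overshoot 3 dB → 3/1.5 = 2 dB → -9 dBFS; +6 dB make-up → -3 dBFS.
Stage 2: -3 dBFS is 26.4 dB over -29.4 dBFS; at 12:1 that becomes 2.2 dB over, giving -27.2 dBFS.
Stage 3: below threshold (-27.2 ≤ -16.5); passes unchanged; make-up brings it to -20.2 dBFS.

-20.2 dBFS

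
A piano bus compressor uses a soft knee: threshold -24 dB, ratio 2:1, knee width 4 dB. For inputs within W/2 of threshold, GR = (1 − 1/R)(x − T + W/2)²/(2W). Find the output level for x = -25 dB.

x − T + W/2 = -25 − (-24) + 2 = 1.
GR = (1 − 1/2) × 1² / 8 = 0.5 × 1 / 8 = 0.0625 dB.
Output = -25 − 0.0625 = -25.0625 dB.

-25.0625 dB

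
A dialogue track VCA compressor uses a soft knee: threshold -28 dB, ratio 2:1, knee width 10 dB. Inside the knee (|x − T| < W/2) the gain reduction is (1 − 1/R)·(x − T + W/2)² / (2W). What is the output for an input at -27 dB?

x − T + W/2 = -27 − (-28) + 5 = 6.
GR = (1 − 1/2) × 6² / 20 = 0.5 × 36 / 20 = 0.9 dB.
Output = -27 − 0.9 = -27.9 dB.

-27.9 dB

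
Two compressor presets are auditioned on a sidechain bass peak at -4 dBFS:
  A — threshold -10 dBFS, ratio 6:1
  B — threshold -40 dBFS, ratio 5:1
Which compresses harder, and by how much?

A: GR = 6 − 6/6 = 5 dB.
B: GR = 36 − 36/5 = 28.8 dB.
B applies 23.8 dB more gain reduction.

B, by 23.8 dB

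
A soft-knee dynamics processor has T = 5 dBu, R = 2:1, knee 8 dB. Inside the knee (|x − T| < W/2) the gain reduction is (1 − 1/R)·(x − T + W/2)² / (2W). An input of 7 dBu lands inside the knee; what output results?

x − T + W/2 = 7 − 5 + 4 = 6.
GR = (1 − 1/2) × 6² / 16 = 0.5 × 36 / 16 = 1.125 dB.
Output = 7 − 1.125 = 5.875 dBu.

5.875 dBu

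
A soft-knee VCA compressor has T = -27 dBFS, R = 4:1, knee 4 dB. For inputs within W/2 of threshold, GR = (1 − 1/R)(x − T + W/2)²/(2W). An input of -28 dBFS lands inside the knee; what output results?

-28.09375 dBFS

x − T + W/2 = -28 − (-27) + 2 = 1.
GR = (1 − 1/4) × 1² / 8 = 0.75 × 1 / 8 = 0.09375 dB.
Output = -28 − 0.09375 = -28.09375 dBFS.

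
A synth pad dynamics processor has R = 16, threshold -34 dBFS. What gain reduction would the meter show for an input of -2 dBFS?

The signal is 32 dB above threshold.
At 16:1, output sits 32/16 = 2 dB above threshold.
Gain reduction = 32 − 2 = 30 dB.

30 dB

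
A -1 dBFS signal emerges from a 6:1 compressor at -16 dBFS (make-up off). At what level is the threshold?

-19 dBFS

Gain reduction = -1 − (-16) = 15 dB; output overshoot = GR / (R − 1) = 15 / 5 = 3 dB.
Threshold = output − output overshoot = -16 − 3 = -19 dBFS.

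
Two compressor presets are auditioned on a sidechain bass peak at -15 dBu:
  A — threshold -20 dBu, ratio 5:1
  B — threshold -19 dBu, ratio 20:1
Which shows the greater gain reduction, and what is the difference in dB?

A: GR = 5 − 5/5 = 4 dB.
B: GR = 4 − 4/20 = 3.8 dB.
A applies 0.2 dB more gain reduction.

A, by 0.2 dB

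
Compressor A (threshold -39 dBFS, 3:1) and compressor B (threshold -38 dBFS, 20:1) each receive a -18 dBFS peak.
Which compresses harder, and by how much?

B, by 5 dB

A: 21 dB over, compressed to 7 dB over, so 14 dB of GR.
B: 20 dB over, compressed to 1 dB over, so 19 dB of GR.
B applies 5 dB more gain reduction.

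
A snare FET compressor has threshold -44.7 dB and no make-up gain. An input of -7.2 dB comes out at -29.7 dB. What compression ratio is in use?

2.5:1

Input overshoot = -7.2 − (-44.7) = 37.5 dB; output overshoot = -29.7 − (-44.7) = 15 dB.
Ratio = 37.5 / 15 = 2.5.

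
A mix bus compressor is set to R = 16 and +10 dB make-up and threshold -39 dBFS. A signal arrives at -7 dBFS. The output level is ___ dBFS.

-27 dBFS

Overshoot: -7 − (-39) = 32 dB.
At 16:1 the overshoot is divided by 16, leaving 2 dB above threshold.
So the level is -39 + 2 = -37 dBFS; make-up adds 10 dB, giving -27 dBFS.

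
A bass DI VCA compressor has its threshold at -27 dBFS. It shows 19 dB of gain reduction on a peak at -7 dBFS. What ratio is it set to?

20:1

Input overshoot = -7 − (-27) = 20 dB.
Output overshoot = 20 − 19 = 1 dB.
Ratio = input overshoot / output overshoot = 20 / 1 = 20.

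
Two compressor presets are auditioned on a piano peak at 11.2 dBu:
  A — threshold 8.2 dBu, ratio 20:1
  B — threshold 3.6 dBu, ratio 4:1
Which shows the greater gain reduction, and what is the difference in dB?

A: GR = 3 − 3/20 = 2.85 dB.
B: GR = 7.6 − 7.6/4 = 5.7 dB.
Difference: 2.85 dB in favour of B.

B, by 2.85 dB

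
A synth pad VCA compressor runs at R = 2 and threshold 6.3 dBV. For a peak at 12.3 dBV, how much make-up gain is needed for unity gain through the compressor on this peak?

3 dB

Overshoot 6 dB → 6/2 = 3 dB after compression, so the compressed level is 6.3 + 3 = 9.3 dBV.
Make-up = target − compressed = 12.3 − 9.3 = 3 dB.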